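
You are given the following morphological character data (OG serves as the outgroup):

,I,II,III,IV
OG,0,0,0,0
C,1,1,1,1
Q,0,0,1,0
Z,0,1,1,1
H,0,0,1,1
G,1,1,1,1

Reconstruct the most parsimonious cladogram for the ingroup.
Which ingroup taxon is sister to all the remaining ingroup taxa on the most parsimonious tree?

Q

The outgroup has state '0' for every character, so '1' is the derived state throughout.
I: derived state '1' in C and G only — synapomorphy for {C, G}.
II: derived state '1' in C, G, and Z only — synapomorphy for {C, G, Z}.
All ingroup taxa share the derived state '1' for III; it defines the ingroup but does not resolve relationships within it.
Only C, G, H, and Z show the derived state '1' for IV, supporting them as a clade.
Most parsimonious ingroup topology: ((((C,G),Z),H),Q).
Q is sister to the clade containing all other ingroup taxa, so it is the earliest-diverging (most basal) ingroup lineage.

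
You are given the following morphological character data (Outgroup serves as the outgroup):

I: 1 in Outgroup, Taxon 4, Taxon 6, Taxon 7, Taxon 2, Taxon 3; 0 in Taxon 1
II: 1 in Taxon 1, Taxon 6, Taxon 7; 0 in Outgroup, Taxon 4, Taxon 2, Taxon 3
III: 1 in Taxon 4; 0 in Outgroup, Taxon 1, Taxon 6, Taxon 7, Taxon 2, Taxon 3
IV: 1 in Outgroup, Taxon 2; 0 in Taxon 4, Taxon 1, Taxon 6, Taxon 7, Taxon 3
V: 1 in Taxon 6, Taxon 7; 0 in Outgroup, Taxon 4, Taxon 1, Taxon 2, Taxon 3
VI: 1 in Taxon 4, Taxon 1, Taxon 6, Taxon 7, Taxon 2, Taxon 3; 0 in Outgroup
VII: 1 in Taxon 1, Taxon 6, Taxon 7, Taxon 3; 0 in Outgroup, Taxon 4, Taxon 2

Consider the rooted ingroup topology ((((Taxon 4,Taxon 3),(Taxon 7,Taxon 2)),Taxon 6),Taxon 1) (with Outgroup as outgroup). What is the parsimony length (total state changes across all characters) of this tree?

Map each character onto ((((Taxon 4,Taxon 3),(Taxon 7,Taxon 2)),Taxon 6),Taxon 1) (rooted by Outgroup) and count the minimum state changes it requires (Fitch parsimony):
I: 1; II: 3; III: 1; IV: 2; V: 2; VI: 1; VII: 3.
Total tree length = 13.

13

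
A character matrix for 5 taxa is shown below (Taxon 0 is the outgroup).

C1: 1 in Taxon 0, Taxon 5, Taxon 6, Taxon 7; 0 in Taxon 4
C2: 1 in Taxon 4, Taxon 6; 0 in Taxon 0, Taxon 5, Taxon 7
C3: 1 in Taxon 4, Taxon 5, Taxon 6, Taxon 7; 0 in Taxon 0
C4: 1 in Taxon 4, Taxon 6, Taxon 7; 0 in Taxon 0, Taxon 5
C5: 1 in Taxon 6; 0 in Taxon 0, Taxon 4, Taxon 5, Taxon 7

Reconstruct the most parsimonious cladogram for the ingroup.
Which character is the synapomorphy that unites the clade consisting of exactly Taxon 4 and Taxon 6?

C2

Character polarity is set by the outgroup: the derived state is whichever differs from the outgroup's state, so for C1 the derived state is '0', and for the remaining characters it is '1'.
C1 (derived state '0') is unique to Taxon 4 (autapomorphy; uninformative for grouping).
C2: derived state '1' in Taxon 4 and Taxon 6 only — synapomorphy for {Taxon 4, Taxon 6}.
C3 (derived state '1') is shared by all ingroup taxa — unites the whole ingroup.
Only Taxon 4, Taxon 6, and Taxon 7 show the derived state '1' for C4, supporting them as a clade.
C5: derived state '1' in Taxon 6 only — an autapomorphy, so it tells us nothing about relationships among taxa.
Most parsimonious ingroup topology: (((Taxon 4,Taxon 6),Taxon 7),Taxon 5).
The clade {Taxon 4, Taxon 6} is supported by C2: its derived state '1' occurs in exactly those taxa and in no other taxon (including the outgroup).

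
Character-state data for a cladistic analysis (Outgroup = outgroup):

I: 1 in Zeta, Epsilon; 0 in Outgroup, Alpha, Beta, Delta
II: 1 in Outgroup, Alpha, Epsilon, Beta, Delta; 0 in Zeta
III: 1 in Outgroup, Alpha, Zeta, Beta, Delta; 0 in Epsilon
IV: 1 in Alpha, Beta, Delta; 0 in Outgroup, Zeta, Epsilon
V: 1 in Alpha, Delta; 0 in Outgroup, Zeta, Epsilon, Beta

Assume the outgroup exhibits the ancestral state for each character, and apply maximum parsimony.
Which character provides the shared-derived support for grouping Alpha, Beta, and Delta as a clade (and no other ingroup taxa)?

Character polarity is set by the outgroup: the derived state is whichever differs from the outgroup's state, so for II, III the derived state is '0', and for the remaining characters it is '1'.
I (derived state '1') is shared by Epsilon and Zeta — a synapomorphy uniting that clade.
II (derived state '0') is unique to Zeta (autapomorphy; uninformative for grouping).
III (derived state '0') is unique to Epsilon (autapomorphy; uninformative for grouping).
IV: derived state '1' in Alpha, Beta, and Delta only — synapomorphy for {Alpha, Beta, Delta}.
V (derived state '1') is shared by Alpha and Delta — a synapomorphy uniting that clade.
Most parsimonious ingroup topology: (((Alpha,Delta),Beta),(Zeta,Epsilon)).
The clade {Alpha, Beta, Delta} is supported by IV: its derived state '1' occurs in exactly those taxa and in no other taxon (including the outgroup).

IV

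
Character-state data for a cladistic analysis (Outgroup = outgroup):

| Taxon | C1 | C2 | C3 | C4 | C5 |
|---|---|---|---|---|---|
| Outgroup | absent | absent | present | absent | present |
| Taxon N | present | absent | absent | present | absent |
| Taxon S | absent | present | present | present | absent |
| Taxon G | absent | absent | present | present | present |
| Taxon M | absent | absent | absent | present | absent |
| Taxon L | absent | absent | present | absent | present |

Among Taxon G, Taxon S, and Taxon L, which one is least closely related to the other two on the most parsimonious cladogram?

Taxon L

Character polarity is set by the outgroup: the derived state is whichever differs from the outgroup's state, so for C3, C5 the derived state is 'absent', and for the remaining characters it is 'present'.
C1 (derived state 'present') is unique to Taxon N (autapomorphy; uninformative for grouping).
C2: derived state 'present' in Taxon S only — an autapomorphy, so it tells us nothing about relationships among taxa.
Only Taxon M and Taxon N show the derived state 'absent' for C3, supporting them as a clade.
C4: derived state 'present' in Taxon G, Taxon M, Taxon N, and Taxon S only — synapomorphy for {Taxon G, Taxon M, Taxon N, Taxon S}.
C5 (derived state 'absent') is shared by Taxon M, Taxon N, and Taxon S — a synapomorphy uniting that clade.
Most parsimonious ingroup topology: ((((Taxon N,Taxon M),Taxon S),Taxon G),Taxon L).
Taxon G and Taxon S share a more recent common ancestor with each other than either does with Taxon L, so Taxon L is the least closely related of the three.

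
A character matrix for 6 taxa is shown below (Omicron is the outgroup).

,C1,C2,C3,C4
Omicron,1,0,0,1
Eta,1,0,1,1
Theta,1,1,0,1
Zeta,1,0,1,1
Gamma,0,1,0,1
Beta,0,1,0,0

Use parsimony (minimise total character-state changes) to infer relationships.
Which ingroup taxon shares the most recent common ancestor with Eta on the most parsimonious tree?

Character polarity is set by the outgroup: the derived state is whichever differs from the outgroup's state, so for C1, C4 the derived state is '0', and for the remaining characters it is '1'.
C1 (derived state '0') is shared by Beta and Gamma — a synapomorphy uniting that clade.
C2: derived state '1' in Beta, Gamma, and Theta only — synapomorphy for {Beta, Gamma, Theta}.
C3: derived state '1' in Eta and Zeta only — synapomorphy for {Eta, Zeta}.
C4 (derived state '0') is unique to Beta (autapomorphy; uninformative for grouping).
Most parsimonious ingroup topology: ((Eta,Zeta),(Theta,(Gamma,Beta))).
Eta and Zeta form a cherry on this tree, so they are sister taxa.

Zeta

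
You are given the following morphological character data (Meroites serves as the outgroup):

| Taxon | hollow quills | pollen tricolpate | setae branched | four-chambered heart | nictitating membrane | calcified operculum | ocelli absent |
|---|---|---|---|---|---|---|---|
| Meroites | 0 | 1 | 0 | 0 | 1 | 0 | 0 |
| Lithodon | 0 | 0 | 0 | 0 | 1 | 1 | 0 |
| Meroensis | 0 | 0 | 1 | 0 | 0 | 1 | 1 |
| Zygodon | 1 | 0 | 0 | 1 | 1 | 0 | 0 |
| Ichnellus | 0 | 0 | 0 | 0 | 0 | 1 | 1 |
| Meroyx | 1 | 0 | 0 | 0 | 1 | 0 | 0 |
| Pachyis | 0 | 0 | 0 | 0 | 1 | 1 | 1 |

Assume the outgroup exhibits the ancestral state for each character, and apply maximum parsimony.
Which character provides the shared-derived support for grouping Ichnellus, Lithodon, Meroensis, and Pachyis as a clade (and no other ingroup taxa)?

Character polarity is set by the outgroup: the derived state is whichever differs from the outgroup's state, so for pollen tricolpate, nictitating membrane the derived state is '0', and for the remaining characters it is '1'.
Only Meroyx and Zygodon show the derived state '1' for hollow quills, supporting them as a clade.
All ingroup taxa share the derived state '0' for pollen tricolpate; it defines the ingroup but does not resolve relationships within it.
setae branched: derived state '1' in Meroensis only — an autapomorphy, so it tells us nothing about relationships among taxa.
four-chambered heart: derived state '1' in Zygodon only — an autapomorphy, so it tells us nothing about relationships among taxa.
nictitating membrane (derived state '0') is shared by Ichnellus and Meroensis — a synapomorphy uniting that clade.
Only Ichnellus, Lithodon, Meroensis, and Pachyis show the derived state '1' for calcified operculum, supporting them as a clade.
ocelli absent: derived state '1' in Ichnellus, Meroensis, and Pachyis only — synapomorphy for {Ichnellus, Meroensis, Pachyis}.
Most parsimonious ingroup topology: ((Lithodon,((Meroensis,Ichnellus),Pachyis)),(Zygodon,Meroyx)).
The clade {Ichnellus, Lithodon, Meroensis, Pachyis} is supported by calcified operculum: its derived state '1' occurs in exactly those taxa and in no other taxon (including the outgroup).

calcified operculum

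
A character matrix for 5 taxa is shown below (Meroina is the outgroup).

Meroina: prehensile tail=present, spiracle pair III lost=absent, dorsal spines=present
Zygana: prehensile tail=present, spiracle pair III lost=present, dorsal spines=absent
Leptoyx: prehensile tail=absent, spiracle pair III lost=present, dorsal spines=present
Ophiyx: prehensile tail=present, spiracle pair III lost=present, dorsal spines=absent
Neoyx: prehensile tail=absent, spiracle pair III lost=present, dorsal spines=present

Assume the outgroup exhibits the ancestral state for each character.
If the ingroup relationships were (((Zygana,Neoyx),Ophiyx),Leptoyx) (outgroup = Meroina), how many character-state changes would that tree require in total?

Map each character onto (((Zygana,Neoyx),Ophiyx),Leptoyx) (rooted by Meroina) and count the minimum state changes it requires (Fitch parsimony):
prehensile tail: 2; spiracle pair III lost: 1; dorsal spines: 2.
Total tree length = 5.

5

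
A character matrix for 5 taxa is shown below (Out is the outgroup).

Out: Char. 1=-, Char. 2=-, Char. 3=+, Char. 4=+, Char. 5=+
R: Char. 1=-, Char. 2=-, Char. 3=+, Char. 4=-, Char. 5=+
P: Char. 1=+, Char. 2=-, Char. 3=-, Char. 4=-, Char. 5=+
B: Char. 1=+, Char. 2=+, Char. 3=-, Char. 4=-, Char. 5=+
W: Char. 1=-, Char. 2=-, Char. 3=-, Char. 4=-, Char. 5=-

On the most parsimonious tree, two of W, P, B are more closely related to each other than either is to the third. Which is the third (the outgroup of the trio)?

W

Character polarity is set by the outgroup: the derived state is whichever differs from the outgroup's state, so for Char. 3, Char. 4, Char. 5 the derived state is '-', and for the remaining characters it is '+'.
Char. 1: derived state '+' in B and P only — synapomorphy for {B, P}.
Char. 2: derived state '+' in B only — an autapomorphy, so it tells us nothing about relationships among taxa.
Char. 3 (derived state '-') is shared by B, P, and W — a synapomorphy uniting that clade.
Char. 4 (derived state '-') is shared by all ingroup taxa — unites the whole ingroup.
Char. 5: derived state '-' in W only — an autapomorphy, so it tells us nothing about relationships among taxa.
Most parsimonious ingroup topology: (R,((P,B),W)).
B and P share a more recent common ancestor with each other than either does with W, so W is the least closely related of the three.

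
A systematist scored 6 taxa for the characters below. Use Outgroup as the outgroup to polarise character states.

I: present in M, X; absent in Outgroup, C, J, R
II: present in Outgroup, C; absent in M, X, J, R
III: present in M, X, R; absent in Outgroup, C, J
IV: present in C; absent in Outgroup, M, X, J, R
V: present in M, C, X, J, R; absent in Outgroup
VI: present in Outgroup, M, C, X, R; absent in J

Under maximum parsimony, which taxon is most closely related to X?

M

Character polarity is set by the outgroup: the derived state is whichever differs from the outgroup's state, so for II, VI the derived state is 'absent', and for the remaining characters it is 'present'.
I (derived state 'present') is shared by M and X — a synapomorphy uniting that clade.
Only J, M, R, and X show the derived state 'absent' for II, supporting them as a clade.
III: derived state 'present' in M, R, and X only — synapomorphy for {M, R, X}.
IV (derived state 'present') is unique to C (autapomorphy; uninformative for grouping).
V (derived state 'present') is shared by all ingroup taxa — unites the whole ingroup.
VI: derived state 'absent' in J only — an autapomorphy, so it tells us nothing about relationships among taxa.
Most parsimonious ingroup topology: ((((M,X),R),J),C).
X and M form a cherry on this tree, so they are sister taxa.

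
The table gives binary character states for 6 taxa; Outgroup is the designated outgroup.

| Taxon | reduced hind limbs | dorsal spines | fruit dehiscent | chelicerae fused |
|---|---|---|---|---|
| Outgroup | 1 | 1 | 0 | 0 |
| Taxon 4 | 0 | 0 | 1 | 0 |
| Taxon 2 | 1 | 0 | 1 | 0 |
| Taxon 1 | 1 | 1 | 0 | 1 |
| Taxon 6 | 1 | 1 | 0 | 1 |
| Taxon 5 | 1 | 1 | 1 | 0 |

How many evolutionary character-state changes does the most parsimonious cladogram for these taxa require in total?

4

Character polarity is set by the outgroup: the derived state is whichever differs from the outgroup's state, so for reduced hind limbs, dorsal spines the derived state is '0', and for the remaining characters it is '1'.
reduced hind limbs (derived state '0') is unique to Taxon 4 (autapomorphy; uninformative for grouping).
dorsal spines: derived state '0' in Taxon 2 and Taxon 4 only — synapomorphy for {Taxon 2, Taxon 4}.
fruit dehiscent (derived state '1') is shared by Taxon 2, Taxon 4, and Taxon 5 — a synapomorphy uniting that clade.
chelicerae fused (derived state '1') is shared by Taxon 1 and Taxon 6 — a synapomorphy uniting that clade.
Most parsimonious ingroup topology: (((Taxon 4,Taxon 2),Taxon 5),(Taxon 1,Taxon 6)).
Changes per character on this tree: reduced hind limbs: 1; dorsal spines: 1; fruit dehiscent: 1; chelicerae fused: 1.
Total = 4.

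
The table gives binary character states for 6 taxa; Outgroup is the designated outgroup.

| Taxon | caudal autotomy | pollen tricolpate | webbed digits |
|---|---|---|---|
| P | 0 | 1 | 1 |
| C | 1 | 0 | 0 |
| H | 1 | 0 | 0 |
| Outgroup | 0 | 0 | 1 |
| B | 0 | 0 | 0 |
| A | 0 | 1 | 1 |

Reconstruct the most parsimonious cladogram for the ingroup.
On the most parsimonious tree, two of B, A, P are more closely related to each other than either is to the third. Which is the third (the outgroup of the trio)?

B

Character polarity is set by the outgroup: the derived state is whichever differs from the outgroup's state, so for webbed digits the derived state is '0', and for the remaining characters it is '1'.
Only C and H show the derived state '1' for caudal autotomy, supporting them as a clade.
pollen tricolpate (derived state '1') is shared by A and P — a synapomorphy uniting that clade.
webbed digits: derived state '0' in B, C, and H only — synapomorphy for {B, C, H}.
Most parsimonious ingroup topology: ((P,A),(B,(H,C))).
A and P share a more recent common ancestor with each other than either does with B, so B is the least closely related of the three.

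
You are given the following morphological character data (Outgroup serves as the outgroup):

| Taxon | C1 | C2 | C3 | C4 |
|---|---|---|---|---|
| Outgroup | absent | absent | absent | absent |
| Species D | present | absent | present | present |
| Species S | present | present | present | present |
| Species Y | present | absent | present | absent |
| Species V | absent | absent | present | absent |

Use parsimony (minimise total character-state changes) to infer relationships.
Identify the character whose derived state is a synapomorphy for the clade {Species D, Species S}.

C4

The outgroup has state 'absent' for every character, so 'present' is the derived state throughout.
C1 (derived state 'present') is shared by Species D, Species S, and Species Y — a synapomorphy uniting that clade.
C2: derived state 'present' in Species S only — an autapomorphy, so it tells us nothing about relationships among taxa.
All ingroup taxa share the derived state 'present' for C3; it defines the ingroup but does not resolve relationships within it.
C4 (derived state 'present') is shared by Species D and Species S — a synapomorphy uniting that clade.
Most parsimonious ingroup topology: (((Species D,Species S),Species Y),Species V).
The clade {Species D, Species S} is supported by C4: its derived state 'present' occurs in exactly those taxa and in no other taxon (including the outgroup).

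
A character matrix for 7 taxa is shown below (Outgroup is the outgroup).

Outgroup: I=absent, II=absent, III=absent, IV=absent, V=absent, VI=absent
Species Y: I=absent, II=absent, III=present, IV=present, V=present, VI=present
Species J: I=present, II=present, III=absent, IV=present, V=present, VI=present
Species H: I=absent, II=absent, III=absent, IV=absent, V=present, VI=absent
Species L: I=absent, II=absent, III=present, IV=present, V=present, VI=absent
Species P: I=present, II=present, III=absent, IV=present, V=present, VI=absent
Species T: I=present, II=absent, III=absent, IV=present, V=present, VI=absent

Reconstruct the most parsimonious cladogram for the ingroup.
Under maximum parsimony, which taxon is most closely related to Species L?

The outgroup has state 'absent' for every character, so 'present' is the derived state throughout.
Only Species J, Species P, and Species T show the derived state 'present' for I, supporting them as a clade.
II (derived state 'present') is shared by Species J and Species P — a synapomorphy uniting that clade.
Only Species L and Species Y show the derived state 'present' for III, supporting them as a clade.
IV: derived state 'present' in Species J, Species L, Species P, Species T, and Species Y only — synapomorphy for {Species J, Species L, Species P, Species T, Species Y}.
V (derived state 'present') is shared by all ingroup taxa — unites the whole ingroup.
VI (state 'present') occurs in Species J and Species Y but conflicts with the nesting implied by the other characters — most parsimoniously interpreted as homoplasy.
Most parsimonious ingroup topology: (((Species Y,Species L),((Species J,Species P),Species T)),Species H).
Species L and Species Y form a cherry on this tree, so they are sister taxa.

Species Y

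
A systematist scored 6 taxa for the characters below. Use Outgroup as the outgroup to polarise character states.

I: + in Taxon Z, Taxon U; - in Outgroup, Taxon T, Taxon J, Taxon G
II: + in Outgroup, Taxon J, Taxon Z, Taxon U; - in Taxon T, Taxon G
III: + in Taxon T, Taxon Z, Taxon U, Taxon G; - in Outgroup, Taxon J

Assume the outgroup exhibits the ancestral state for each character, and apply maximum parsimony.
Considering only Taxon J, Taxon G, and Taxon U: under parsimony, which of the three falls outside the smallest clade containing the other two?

Taxon J

Character polarity is set by the outgroup: the derived state is whichever differs from the outgroup's state, so for II the derived state is '-', and for the remaining characters it is '+'.
I: derived state '+' in Taxon U and Taxon Z only — synapomorphy for {Taxon U, Taxon Z}.
II (derived state '-') is shared by Taxon G and Taxon T — a synapomorphy uniting that clade.
III: derived state '+' in Taxon G, Taxon T, Taxon U, and Taxon Z only — synapomorphy for {Taxon G, Taxon T, Taxon U, Taxon Z}.
Most parsimonious ingroup topology: (((Taxon T,Taxon G),(Taxon Z,Taxon U)),Taxon J).
Taxon G and Taxon U share a more recent common ancestor with each other than either does with Taxon J, so Taxon J is the least closely related of the three.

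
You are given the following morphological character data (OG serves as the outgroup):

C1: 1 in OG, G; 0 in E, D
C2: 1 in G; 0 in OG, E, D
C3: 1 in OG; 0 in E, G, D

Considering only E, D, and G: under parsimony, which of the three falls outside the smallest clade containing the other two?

G

Character polarity is set by the outgroup: the derived state is whichever differs from the outgroup's state, so for C1, C3 the derived state is '0', and for the remaining characters it is '1'.
Only D and E show the derived state '0' for C1, supporting them as a clade.
C2 (derived state '1') is unique to G (autapomorphy; uninformative for grouping).
C3 (derived state '0') is shared by all ingroup taxa — unites the whole ingroup.
Most parsimonious ingroup topology: ((E,D),G).
D and E share a more recent common ancestor with each other than either does with G, so G is the least closely related of the three.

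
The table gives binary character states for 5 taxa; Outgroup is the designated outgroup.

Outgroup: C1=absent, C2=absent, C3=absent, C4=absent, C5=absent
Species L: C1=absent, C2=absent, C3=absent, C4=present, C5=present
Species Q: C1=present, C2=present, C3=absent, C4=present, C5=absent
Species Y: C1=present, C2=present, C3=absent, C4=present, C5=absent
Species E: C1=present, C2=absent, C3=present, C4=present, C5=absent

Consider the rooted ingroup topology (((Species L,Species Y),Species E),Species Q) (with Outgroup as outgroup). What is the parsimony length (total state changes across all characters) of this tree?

7

Map each character onto (((Species L,Species Y),Species E),Species Q) (rooted by Outgroup) and count the minimum state changes it requires (Fitch parsimony):
C1: 2; C2: 2; C3: 1; C4: 1; C5: 1.
Total tree length = 7.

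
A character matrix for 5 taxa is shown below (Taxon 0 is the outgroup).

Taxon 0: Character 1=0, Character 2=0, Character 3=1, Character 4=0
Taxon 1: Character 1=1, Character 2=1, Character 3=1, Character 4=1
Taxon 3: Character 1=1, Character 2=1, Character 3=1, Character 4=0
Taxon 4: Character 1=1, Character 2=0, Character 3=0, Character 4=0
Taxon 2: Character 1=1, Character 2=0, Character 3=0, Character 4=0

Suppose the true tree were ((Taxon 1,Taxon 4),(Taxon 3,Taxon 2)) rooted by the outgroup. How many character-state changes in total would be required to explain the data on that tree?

Map each character onto ((Taxon 1,Taxon 4),(Taxon 3,Taxon 2)) (rooted by Taxon 0) and count the minimum state changes it requires (Fitch parsimony):
Character 1: 1; Character 2: 2; Character 3: 2; Character 4: 1.
Total tree length = 6.

6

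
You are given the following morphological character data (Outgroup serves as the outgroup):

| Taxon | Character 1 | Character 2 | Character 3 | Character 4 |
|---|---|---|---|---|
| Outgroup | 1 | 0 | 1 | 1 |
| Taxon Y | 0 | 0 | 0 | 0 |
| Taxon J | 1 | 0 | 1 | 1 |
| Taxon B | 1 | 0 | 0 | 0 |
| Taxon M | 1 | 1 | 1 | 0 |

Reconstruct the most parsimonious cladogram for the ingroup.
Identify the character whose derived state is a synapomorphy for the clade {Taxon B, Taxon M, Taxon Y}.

Character 4

Character polarity is set by the outgroup: the derived state is whichever differs from the outgroup's state, so for Character 1, Character 3, Character 4 the derived state is '0', and for the remaining characters it is '1'.
Character 1: derived state '0' in Taxon Y only — an autapomorphy, so it tells us nothing about relationships among taxa.
Character 2 (derived state '1') is unique to Taxon M (autapomorphy; uninformative for grouping).
Only Taxon B and Taxon Y show the derived state '0' for Character 3, supporting them as a clade.
Only Taxon B, Taxon M, and Taxon Y show the derived state '0' for Character 4, supporting them as a clade.
Most parsimonious ingroup topology: ((Taxon M,(Taxon B,Taxon Y)),Taxon J).
The clade {Taxon B, Taxon M, Taxon Y} is supported by Character 4: its derived state '0' occurs in exactly those taxa and in no other taxon (including the outgroup).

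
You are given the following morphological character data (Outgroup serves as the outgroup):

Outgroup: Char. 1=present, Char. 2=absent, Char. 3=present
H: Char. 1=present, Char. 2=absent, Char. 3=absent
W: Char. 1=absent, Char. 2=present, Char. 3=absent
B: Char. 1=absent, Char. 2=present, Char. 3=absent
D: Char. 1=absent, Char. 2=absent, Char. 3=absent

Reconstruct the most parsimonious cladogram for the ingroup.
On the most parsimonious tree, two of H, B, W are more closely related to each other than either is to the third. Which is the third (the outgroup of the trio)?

Character polarity is set by the outgroup: the derived state is whichever differs from the outgroup's state, so for Char. 1, Char. 3 the derived state is 'absent', and for the remaining characters it is 'present'.
Only B, D, and W show the derived state 'absent' for Char. 1, supporting them as a clade.
Only B and W show the derived state 'present' for Char. 2, supporting them as a clade.
All ingroup taxa share the derived state 'absent' for Char. 3; it defines the ingroup but does not resolve relationships within it.
Most parsimonious ingroup topology: (H,((W,B),D)).
W and B share a more recent common ancestor with each other than either does with H, so H is the least closely related of the three.

H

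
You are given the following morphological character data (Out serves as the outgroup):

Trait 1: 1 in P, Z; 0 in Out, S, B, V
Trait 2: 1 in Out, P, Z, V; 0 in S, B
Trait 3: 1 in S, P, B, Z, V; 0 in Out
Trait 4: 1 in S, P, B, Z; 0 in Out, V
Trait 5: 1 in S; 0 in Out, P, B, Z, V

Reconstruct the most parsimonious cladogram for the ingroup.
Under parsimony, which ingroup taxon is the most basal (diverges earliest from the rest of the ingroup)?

V

Character polarity is set by the outgroup: the derived state is whichever differs from the outgroup's state, so for Trait 2 the derived state is '0', and for the remaining characters it is '1'.
Only P and Z show the derived state '1' for Trait 1, supporting them as a clade.
Only B and S show the derived state '0' for Trait 2, supporting them as a clade.
All ingroup taxa share the derived state '1' for Trait 3; it defines the ingroup but does not resolve relationships within it.
Trait 4: derived state '1' in B, P, S, and Z only — synapomorphy for {B, P, S, Z}.
Trait 5: derived state '1' in S only — an autapomorphy, so it tells us nothing about relationships among taxa.
Most parsimonious ingroup topology: (((S,B),(P,Z)),V).
V is sister to the clade containing all other ingroup taxa, so it is the earliest-diverging (most basal) ingroup lineage.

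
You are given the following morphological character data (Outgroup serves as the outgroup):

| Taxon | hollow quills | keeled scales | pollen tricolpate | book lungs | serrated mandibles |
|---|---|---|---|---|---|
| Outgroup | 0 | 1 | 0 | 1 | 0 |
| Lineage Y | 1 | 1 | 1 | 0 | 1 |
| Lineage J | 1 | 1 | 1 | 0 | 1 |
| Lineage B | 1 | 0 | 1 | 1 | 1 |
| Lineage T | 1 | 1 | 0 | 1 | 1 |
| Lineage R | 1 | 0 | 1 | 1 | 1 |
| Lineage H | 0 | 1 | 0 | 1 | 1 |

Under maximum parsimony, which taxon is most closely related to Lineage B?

Lineage R

Character polarity is set by the outgroup: the derived state is whichever differs from the outgroup's state, so for keeled scales, book lungs the derived state is '0', and for the remaining characters it is '1'.
hollow quills (derived state '1') is shared by Lineage B, Lineage J, Lineage R, Lineage T, and Lineage Y — a synapomorphy uniting that clade.
keeled scales: derived state '0' in Lineage B and Lineage R only — synapomorphy for {Lineage B, Lineage R}.
pollen tricolpate (derived state '1') is shared by Lineage B, Lineage J, Lineage R, and Lineage Y — a synapomorphy uniting that clade.
book lungs: derived state '0' in Lineage J and Lineage Y only — synapomorphy for {Lineage J, Lineage Y}.
serrated mandibles (derived state '1') is shared by all ingroup taxa — unites the whole ingroup.
Most parsimonious ingroup topology: ((((Lineage Y,Lineage J),(Lineage B,Lineage R)),Lineage T),Lineage H).
Lineage B and Lineage R form a cherry on this tree, so they are sister taxa.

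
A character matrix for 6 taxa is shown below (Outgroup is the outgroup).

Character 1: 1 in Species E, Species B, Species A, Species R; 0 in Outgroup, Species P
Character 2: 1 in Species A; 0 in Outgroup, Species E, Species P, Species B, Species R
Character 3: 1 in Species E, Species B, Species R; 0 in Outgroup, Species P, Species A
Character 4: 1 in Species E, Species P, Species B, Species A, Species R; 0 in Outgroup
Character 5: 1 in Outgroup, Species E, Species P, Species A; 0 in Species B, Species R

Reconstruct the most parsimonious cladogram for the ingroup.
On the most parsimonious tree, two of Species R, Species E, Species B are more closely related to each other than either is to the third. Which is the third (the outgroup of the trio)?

Character polarity is set by the outgroup: the derived state is whichever differs from the outgroup's state, so for Character 5 the derived state is '0', and for the remaining characters it is '1'.
Character 1 (derived state '1') is shared by Species A, Species B, Species E, and Species R — a synapomorphy uniting that clade.
Character 2 (derived state '1') is unique to Species A (autapomorphy; uninformative for grouping).
Only Species B, Species E, and Species R show the derived state '1' for Character 3, supporting them as a clade.
All ingroup taxa share the derived state '1' for Character 4; it defines the ingroup but does not resolve relationships within it.
Character 5 (derived state '0') is shared by Species B and Species R — a synapomorphy uniting that clade.
Most parsimonious ingroup topology: (((Species E,(Species B,Species R)),Species A),Species P).
Species R and Species B share a more recent common ancestor with each other than either does with Species E, so Species E is the least closely related of the three.

Species E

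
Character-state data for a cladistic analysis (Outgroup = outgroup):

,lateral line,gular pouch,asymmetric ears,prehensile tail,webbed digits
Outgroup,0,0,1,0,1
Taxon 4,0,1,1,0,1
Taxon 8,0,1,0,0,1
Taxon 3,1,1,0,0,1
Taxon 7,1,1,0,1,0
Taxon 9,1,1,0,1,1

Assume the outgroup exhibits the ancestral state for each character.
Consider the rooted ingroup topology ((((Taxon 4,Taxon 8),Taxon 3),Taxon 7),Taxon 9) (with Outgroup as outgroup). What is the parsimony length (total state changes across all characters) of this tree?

Map each character onto ((((Taxon 4,Taxon 8),Taxon 3),Taxon 7),Taxon 9) (rooted by Outgroup) and count the minimum state changes it requires (Fitch parsimony):
lateral line: 2; gular pouch: 1; asymmetric ears: 2; prehensile tail: 2; webbed digits: 1.
Total tree length = 8.

8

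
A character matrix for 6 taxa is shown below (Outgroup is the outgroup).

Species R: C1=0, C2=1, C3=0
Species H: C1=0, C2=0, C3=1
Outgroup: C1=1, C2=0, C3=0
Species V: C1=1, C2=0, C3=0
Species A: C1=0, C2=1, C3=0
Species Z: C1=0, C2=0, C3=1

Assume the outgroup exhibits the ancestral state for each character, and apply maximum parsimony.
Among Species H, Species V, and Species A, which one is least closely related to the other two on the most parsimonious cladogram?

Species V

Character polarity is set by the outgroup: the derived state is whichever differs from the outgroup's state, so for C1 the derived state is '0', and for the remaining characters it is '1'.
Only Species A, Species H, Species R, and Species Z show the derived state '0' for C1, supporting them as a clade.
C2 (derived state '1') is shared by Species A and Species R — a synapomorphy uniting that clade.
Only Species H and Species Z show the derived state '1' for C3, supporting them as a clade.
Most parsimonious ingroup topology: (((Species A,Species R),(Species H,Species Z)),Species V).
Species A and Species H share a more recent common ancestor with each other than either does with Species V, so Species V is the least closely related of the three.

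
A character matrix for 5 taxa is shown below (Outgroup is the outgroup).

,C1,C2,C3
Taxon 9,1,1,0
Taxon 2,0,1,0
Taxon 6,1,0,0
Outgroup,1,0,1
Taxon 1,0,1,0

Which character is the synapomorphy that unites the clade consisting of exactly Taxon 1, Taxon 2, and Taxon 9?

Character polarity is set by the outgroup: the derived state is whichever differs from the outgroup's state, so for C1, C3 the derived state is '0', and for the remaining characters it is '1'.
Only Taxon 1 and Taxon 2 show the derived state '0' for C1, supporting them as a clade.
C2: derived state '1' in Taxon 1, Taxon 2, and Taxon 9 only — synapomorphy for {Taxon 1, Taxon 2, Taxon 9}.
C3 (derived state '0') is shared by all ingroup taxa — unites the whole ingroup.
Most parsimonious ingroup topology: (((Taxon 1,Taxon 2),Taxon 9),Taxon 6).
The clade {Taxon 1, Taxon 2, Taxon 9} is supported by C2: its derived state '1' occurs in exactly those taxa and in no other taxon (including the outgroup).

C2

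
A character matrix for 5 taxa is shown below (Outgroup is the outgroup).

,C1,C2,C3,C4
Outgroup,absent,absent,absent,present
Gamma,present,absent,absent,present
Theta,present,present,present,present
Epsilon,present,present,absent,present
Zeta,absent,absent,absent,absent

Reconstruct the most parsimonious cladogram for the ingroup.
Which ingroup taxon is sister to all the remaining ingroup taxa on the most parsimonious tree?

Zeta

Character polarity is set by the outgroup: the derived state is whichever differs from the outgroup's state, so for C4 the derived state is 'absent', and for the remaining characters it is 'present'.
C1: derived state 'present' in Epsilon, Gamma, and Theta only — synapomorphy for {Epsilon, Gamma, Theta}.
Only Epsilon and Theta show the derived state 'present' for C2, supporting them as a clade.
C3: derived state 'present' in Theta only — an autapomorphy, so it tells us nothing about relationships among taxa.
C4: derived state 'absent' in Zeta only — an autapomorphy, so it tells us nothing about relationships among taxa.
Most parsimonious ingroup topology: ((Gamma,(Theta,Epsilon)),Zeta).
Zeta is sister to the clade containing all other ingroup taxa, so it is the earliest-diverging (most basal) ingroup lineage.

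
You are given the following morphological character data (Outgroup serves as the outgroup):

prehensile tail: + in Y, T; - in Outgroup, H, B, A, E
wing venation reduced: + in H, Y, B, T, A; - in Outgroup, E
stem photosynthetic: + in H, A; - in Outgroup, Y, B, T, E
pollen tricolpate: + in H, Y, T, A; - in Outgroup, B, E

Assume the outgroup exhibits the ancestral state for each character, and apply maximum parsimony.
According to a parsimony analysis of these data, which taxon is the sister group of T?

Y

The outgroup has state '-' for every character, so '+' is the derived state throughout.
Only T and Y show the derived state '+' for prehensile tail, supporting them as a clade.
Only A, B, H, T, and Y show the derived state '+' for wing venation reduced, supporting them as a clade.
Only A and H show the derived state '+' for stem photosynthetic, supporting them as a clade.
pollen tricolpate (derived state '+') is shared by A, H, T, and Y — a synapomorphy uniting that clade.
Most parsimonious ingroup topology: ((((H,A),(Y,T)),B),E).
T and Y form a cherry on this tree, so they are sister taxa.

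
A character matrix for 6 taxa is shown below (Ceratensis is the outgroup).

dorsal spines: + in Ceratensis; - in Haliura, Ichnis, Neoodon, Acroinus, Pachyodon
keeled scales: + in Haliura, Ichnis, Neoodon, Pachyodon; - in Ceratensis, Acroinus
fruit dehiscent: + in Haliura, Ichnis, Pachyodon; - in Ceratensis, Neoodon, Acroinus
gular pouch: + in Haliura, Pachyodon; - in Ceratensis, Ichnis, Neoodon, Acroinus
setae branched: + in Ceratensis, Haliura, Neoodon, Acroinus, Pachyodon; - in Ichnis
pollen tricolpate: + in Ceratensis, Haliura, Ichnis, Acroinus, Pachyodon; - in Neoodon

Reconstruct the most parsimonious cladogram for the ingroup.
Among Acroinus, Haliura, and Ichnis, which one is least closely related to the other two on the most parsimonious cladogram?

Character polarity is set by the outgroup: the derived state is whichever differs from the outgroup's state, so for dorsal spines, setae branched, pollen tricolpate the derived state is '-', and for the remaining characters it is '+'.
All ingroup taxa share the derived state '-' for dorsal spines; it defines the ingroup but does not resolve relationships within it.
Only Haliura, Ichnis, Neoodon, and Pachyodon show the derived state '+' for keeled scales, supporting them as a clade.
fruit dehiscent: derived state '+' in Haliura, Ichnis, and Pachyodon only — synapomorphy for {Haliura, Ichnis, Pachyodon}.
Only Haliura and Pachyodon show the derived state '+' for gular pouch, supporting them as a clade.
setae branched (derived state '-') is unique to Ichnis (autapomorphy; uninformative for grouping).
pollen tricolpate (derived state '-') is unique to Neoodon (autapomorphy; uninformative for grouping).
Most parsimonious ingroup topology: ((((Haliura,Pachyodon),Ichnis),Neoodon),Acroinus).
Ichnis and Haliura share a more recent common ancestor with each other than either does with Acroinus, so Acroinus is the least closely related of the three.

Acroinus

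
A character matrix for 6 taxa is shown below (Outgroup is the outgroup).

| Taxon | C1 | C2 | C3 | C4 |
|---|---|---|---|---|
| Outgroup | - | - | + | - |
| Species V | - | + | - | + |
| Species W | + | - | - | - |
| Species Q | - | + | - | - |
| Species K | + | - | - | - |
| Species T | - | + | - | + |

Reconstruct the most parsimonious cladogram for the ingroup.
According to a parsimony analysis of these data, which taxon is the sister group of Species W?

Character polarity is set by the outgroup: the derived state is whichever differs from the outgroup's state, so for C3 the derived state is '-', and for the remaining characters it is '+'.
C1: derived state '+' in Species K and Species W only — synapomorphy for {Species K, Species W}.
Only Species Q, Species T, and Species V show the derived state '+' for C2, supporting them as a clade.
C3 (derived state '-') is shared by all ingroup taxa — unites the whole ingroup.
C4: derived state '+' in Species T and Species V only — synapomorphy for {Species T, Species V}.
Most parsimonious ingroup topology: (((Species V,Species T),Species Q),(Species W,Species K)).
Species W and Species K form a cherry on this tree, so they are sister taxa.

Species K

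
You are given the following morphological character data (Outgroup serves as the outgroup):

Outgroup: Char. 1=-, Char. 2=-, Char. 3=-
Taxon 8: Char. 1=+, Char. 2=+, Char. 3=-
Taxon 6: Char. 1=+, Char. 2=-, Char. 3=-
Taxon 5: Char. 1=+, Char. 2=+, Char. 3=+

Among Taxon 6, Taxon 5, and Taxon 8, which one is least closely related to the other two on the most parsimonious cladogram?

The outgroup has state '-' for every character, so '+' is the derived state throughout.
All ingroup taxa share the derived state '+' for Char. 1; it defines the ingroup but does not resolve relationships within it.
Only Taxon 5 and Taxon 8 show the derived state '+' for Char. 2, supporting them as a clade.
Char. 3: derived state '+' in Taxon 5 only — an autapomorphy, so it tells us nothing about relationships among taxa.
Most parsimonious ingroup topology: ((Taxon 5,Taxon 8),Taxon 6).
Taxon 5 and Taxon 8 share a more recent common ancestor with each other than either does with Taxon 6, so Taxon 6 is the least closely related of the three.

Taxon 6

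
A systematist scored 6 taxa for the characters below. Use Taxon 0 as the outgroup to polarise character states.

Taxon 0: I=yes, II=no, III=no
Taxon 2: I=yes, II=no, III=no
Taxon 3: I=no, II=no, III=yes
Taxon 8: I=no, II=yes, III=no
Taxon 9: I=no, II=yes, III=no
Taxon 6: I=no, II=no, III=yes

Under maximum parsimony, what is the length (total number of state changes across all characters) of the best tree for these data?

Character polarity is set by the outgroup: the derived state is whichever differs from the outgroup's state, so for I the derived state is 'no', and for the remaining characters it is 'yes'.
I: derived state 'no' in Taxon 3, Taxon 6, Taxon 8, and Taxon 9 only — synapomorphy for {Taxon 3, Taxon 6, Taxon 8, Taxon 9}.
Only Taxon 8 and Taxon 9 show the derived state 'yes' for II, supporting them as a clade.
Only Taxon 3 and Taxon 6 show the derived state 'yes' for III, supporting them as a clade.
Most parsimonious ingroup topology: (Taxon 2,((Taxon 3,Taxon 6),(Taxon 8,Taxon 9))).
Changes per character on this tree: I: 1; II: 1; III: 1.
Total = 3.

3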